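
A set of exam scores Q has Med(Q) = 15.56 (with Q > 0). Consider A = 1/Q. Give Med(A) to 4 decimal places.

Med(A) = 0.0643

1/Q is monotone on this domain, so Med(A) = 1/(15.56) ≈ 0.0643.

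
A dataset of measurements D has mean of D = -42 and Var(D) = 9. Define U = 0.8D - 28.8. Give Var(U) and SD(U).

U = 0.8D - 28.8 is linear with a = 0.8, b = -28.8.
Var(U) = a²·Var(D) = 0.8²·9 = 5.76 (the additive constant -28.8 does not affect variance).
SD(D) = √9 = 3.
SD(U) = |a|·SD(D) = |0.8|·3 = 2.4.

Var(U) = 5.76, SD(U) = 2.4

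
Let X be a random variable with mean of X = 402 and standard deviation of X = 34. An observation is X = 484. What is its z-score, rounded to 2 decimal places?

z = 2.41

z = (X − mean of X) / standard deviation of X = (484 − 402) / 34 ≈ 2.41.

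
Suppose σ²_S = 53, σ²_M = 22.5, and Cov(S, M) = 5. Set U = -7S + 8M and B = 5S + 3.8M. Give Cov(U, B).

By bilinearity, Cov(U, B) = ac·σ²_S + bd·σ²_M + (ad+bc)·Cov(S, M), with a=-7, b=8, c=5, d=3.8.
ac·σ²_S = (-7)·5·53 = -1855
bd·σ²_M = 8·3.8·22.5 = 684
(ad+bc)·Cov(S, M) = (13.4)·5 = 67
Cov(U, B) = -1855 + 684 + 67 = -1104.

Cov(U, B) = -1104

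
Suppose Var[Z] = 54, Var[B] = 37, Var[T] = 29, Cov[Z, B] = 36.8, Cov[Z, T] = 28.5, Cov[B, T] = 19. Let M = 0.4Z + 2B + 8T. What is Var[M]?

Var[M] = a²·Var[Z] + b²·Var[B] + c²·Var[T] + 2ab·Cov[Z, B] + 2ac·Cov[Z, T] + 2bc·Cov[B, T], with a = 0.4, b = 2, c = 8.
= 8.64 + 148 + 1856 + 58.88 + 182.4 + 608
= 2861.92.

Var[M] = 2861.92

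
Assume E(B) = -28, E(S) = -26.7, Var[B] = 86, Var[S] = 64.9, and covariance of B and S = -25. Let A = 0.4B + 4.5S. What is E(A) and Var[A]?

E(A) = -131.35, Var[A] = 1237.985

E(A) = 0.4·E(B) + 4.5·E(S) = 0.4·(-28) + 4.5·(-26.7) = -131.35.
Var[A] = a²·Var[B] + b²·Var[S] + 2ab·covariance of B and S with a = 0.4, b = 4.5.
= 0.4²·86 + 4.5²·64.9 + 2·0.4·4.5·(-25)
= 13.76 + 1314.225 + (-90) = 1237.985.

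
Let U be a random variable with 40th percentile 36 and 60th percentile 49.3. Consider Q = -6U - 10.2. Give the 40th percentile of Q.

40th percentile of Q = -306

Since a = -6 < 0 the transformation is decreasing, reversing order: the 40th percentile of Q corresponds to the 60th percentile of U.
So P_{40}(Q) = a·P_{60}(U) + b = (-6)·49.3 + (-10.2) = -306.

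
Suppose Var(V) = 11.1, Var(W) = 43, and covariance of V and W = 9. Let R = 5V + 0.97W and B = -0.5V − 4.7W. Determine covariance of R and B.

covariance of R and B = -439.652

By bilinearity, covariance of R and B = ac·Var(V) + bd·Var(W) + (ad+bc)·covariance of V and W, with a=5, b=0.97, c=-0.5, d=-4.7.
ac·Var(V) = 5·(-0.5)·11.1 = -27.75
bd·Var(W) = 0.97·(-4.7)·43 = -196.037
(ad+bc)·covariance of V and W = (-23.985)·9 = -215.865
covariance of R and B = -27.75 + (-196.037) + (-215.865) = -439.652.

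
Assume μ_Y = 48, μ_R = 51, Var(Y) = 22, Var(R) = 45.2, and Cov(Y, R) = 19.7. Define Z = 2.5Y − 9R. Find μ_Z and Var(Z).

μ_Z = 2.5·μ_Y + (-9)·μ_R = 2.5·48 + (-9)·51 = -339.
Var(Z) = a²·Var(Y) + b²·Var(R) + 2ab·Cov(Y, R) with a = 2.5, b = -9.
= 2.5²·22 + (-9)²·45.2 + 2·2.5·(-9)·19.7
= 137.5 + 3661.2 + (-886.5) = 2912.2.

μ_Z = -339, Var(Z) = 2912.2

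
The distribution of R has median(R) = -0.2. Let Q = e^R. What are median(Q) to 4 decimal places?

median(Q) = 0.8187

e^R is monotone on this domain, so median(Q) = exp(-0.2) ≈ 0.8187.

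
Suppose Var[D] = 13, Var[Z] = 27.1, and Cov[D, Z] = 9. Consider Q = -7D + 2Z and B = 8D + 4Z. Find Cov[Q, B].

Cov[Q, B] = -619.2

By bilinearity, Cov[Q, B] = ac·Var[D] + bd·Var[Z] + (ad+bc)·Cov[D, Z], with a=-7, b=2, c=8, d=4.
ac·Var[D] = (-7)·8·13 = -728
bd·Var[Z] = 2·4·27.1 = 216.8
(ad+bc)·Cov[D, Z] = (-12)·9 = -108
Cov[Q, B] = -728 + 216.8 + (-108) = -619.2.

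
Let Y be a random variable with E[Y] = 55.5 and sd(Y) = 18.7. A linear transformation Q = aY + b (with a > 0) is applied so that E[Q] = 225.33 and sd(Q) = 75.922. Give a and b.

a = 4.06, b = 0

sd(Q) = a·sd(Y) (a > 0), so a = 75.922/18.7 = 4.06.
E[Q] = a·E[Y] + b, so b = 225.33 − 4.06·55.5 = 0.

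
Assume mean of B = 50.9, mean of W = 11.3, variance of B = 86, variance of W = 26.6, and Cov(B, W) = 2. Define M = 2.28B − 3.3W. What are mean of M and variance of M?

mean of M = 2.28·mean of B + (-3.3)·mean of W = 2.28·50.9 + (-3.3)·11.3 = 78.762.
variance of M = a²·variance of B + b²·variance of W + 2ab·Cov(B, W) with a = 2.28, b = -3.3.
= 2.28²·86 + (-3.3)²·26.6 + 2·2.28·(-3.3)·2
= 447.0624 + 289.674 + (-30.096) = 706.6404.

mean of M = 78.762, variance of M = 706.6404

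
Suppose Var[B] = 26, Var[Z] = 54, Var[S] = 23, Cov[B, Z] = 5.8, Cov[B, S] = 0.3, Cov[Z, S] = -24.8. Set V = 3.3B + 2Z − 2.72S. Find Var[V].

Var[V] = 1010.3016

Var[V] = a²·Var[B] + b²·Var[Z] + c²·Var[S] + 2ab·Cov[B, Z] + 2ac·Cov[B, S] + 2bc·Cov[Z, S], with a = 3.3, b = 2, c = -2.72.
= 283.14 + 216 + 170.1632 + 76.56 + (-5.3856) + 269.824
= 1010.3016.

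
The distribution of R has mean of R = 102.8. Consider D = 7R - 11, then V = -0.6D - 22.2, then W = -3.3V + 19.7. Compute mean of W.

mean of W = 1495.988

mean of D = 7·102.8 + (-11) = 708.6.
mean of V = (-0.6)·708.6 + (-22.2) = -447.36.
mean of W = (-3.3)·(-447.36) + 19.7 = 1495.988.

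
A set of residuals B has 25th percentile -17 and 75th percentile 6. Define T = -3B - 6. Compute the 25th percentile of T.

25th percentile of T = -24

Since a = -3 < 0 the transformation is decreasing, reversing order: the 25th percentile of T corresponds to the 75th percentile of B.
So P_{25}(T) = a·P_{75}(B) + b = (-3)·6 + (-6) = -24.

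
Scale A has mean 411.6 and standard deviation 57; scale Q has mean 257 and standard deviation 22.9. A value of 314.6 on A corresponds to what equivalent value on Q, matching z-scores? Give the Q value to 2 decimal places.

z = (314.6 − 411.6)/57 ≈ -1.7018.
Q = 257 + z·22.9 = 257 + (314.6 − 411.6)·22.9/57 ≈ 218.03.

Q = 218.03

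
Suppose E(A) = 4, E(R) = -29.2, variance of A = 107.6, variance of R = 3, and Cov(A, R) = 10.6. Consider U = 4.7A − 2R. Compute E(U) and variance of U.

E(U) = 77.2, variance of U = 2189.604

E(U) = 4.7·E(A) + (-2)·E(R) = 4.7·4 + (-2)·(-29.2) = 77.2.
variance of U = a²·variance of A + b²·variance of R + 2ab·Cov(A, R) with a = 4.7, b = -2.
= 4.7²·107.6 + (-2)²·3 + 2·4.7·(-2)·10.6
= 2376.884 + 12 + (-199.28) = 2189.604.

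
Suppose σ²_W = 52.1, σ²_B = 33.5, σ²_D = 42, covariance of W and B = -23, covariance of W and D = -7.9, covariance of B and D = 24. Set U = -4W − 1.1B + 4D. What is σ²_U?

σ²_U = a²·σ²_W + b²·σ²_B + c²·σ²_D + 2ab·covariance of W and B + 2ac·covariance of W and D + 2bc·covariance of B and D, with a = -4, b = -1.1, c = 4.
= 833.6 + 40.535 + 672 + (-202.4) + 252.8 + (-211.2)
= 1385.335.

σ²_U = 1385.335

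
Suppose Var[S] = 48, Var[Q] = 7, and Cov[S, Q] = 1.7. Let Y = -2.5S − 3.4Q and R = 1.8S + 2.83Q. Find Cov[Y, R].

By bilinearity, Cov[Y, R] = ac·Var[S] + bd·Var[Q] + (ad+bc)·Cov[S, Q], with a=-2.5, b=-3.4, c=1.8, d=2.83.
ac·Var[S] = (-2.5)·1.8·48 = -216
bd·Var[Q] = (-3.4)·2.83·7 = -67.354
(ad+bc)·Cov[S, Q] = (-13.195)·1.7 = -22.4315
Cov[Y, R] = -216 + (-67.354) + (-22.4315) = -305.7855.

Cov[Y, R] = -305.7855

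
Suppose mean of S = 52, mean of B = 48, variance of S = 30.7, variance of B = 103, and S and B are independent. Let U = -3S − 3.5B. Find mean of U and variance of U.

mean of U = -324, variance of U = 1538.05

mean of U = (-3)·mean of S + (-3.5)·mean of B = (-3)·52 + (-3.5)·48 = -324.
variance of U = a²·variance of S + b²·variance of B + 2ab·covariance of S and B with a = -3, b = -3.5.
Independence gives covariance of S and B = 0.
= (-3)²·30.7 + (-3.5)²·103 + 2·(-3)·(-3.5)·0
= 276.3 + 1261.75 + 0 = 1538.05.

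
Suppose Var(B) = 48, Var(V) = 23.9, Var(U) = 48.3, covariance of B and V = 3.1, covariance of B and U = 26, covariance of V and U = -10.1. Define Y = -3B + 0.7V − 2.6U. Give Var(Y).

Var(Y) = a²·Var(B) + b²·Var(V) + c²·Var(U) + 2ab·covariance of B and V + 2ac·covariance of B and U + 2bc·covariance of V and U, with a = -3, b = 0.7, c = -2.6.
= 432 + 11.711 + 326.508 + (-13.02) + 405.6 + 36.764
= 1199.563.

Var(Y) = 1199.563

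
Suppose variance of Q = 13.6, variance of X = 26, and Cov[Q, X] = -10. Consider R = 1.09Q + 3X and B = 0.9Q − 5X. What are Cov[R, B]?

By bilinearity, Cov[R, B] = ac·variance of Q + bd·variance of X + (ad+bc)·Cov[Q, X], with a=1.09, b=3, c=0.9, d=-5.
ac·variance of Q = 1.09·0.9·13.6 = 13.3416
bd·variance of X = 3·(-5)·26 = -390
(ad+bc)·Cov[Q, X] = (-2.75)·(-10) = 27.5
Cov[R, B] = 13.3416 + (-390) + 27.5 = -349.1584.

Cov[R, B] = -349.1584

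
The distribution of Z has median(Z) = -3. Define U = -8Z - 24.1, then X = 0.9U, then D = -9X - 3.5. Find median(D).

median(U) = (-8)·(-3) + (-24.1) = -0.1.
median(X) = 0.9·(-0.1) = -0.09.
median(D) = (-9)·(-0.09) + (-3.5) = -2.69.

median(D) = -2.69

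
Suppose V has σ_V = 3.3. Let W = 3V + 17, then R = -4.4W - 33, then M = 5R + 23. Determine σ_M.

σ_M = 217.8

σ_W = |3|·3.3 = 9.9.
σ_R = |-4.4|·9.9 = 43.56.
σ_M = |5|·43.56 = 217.8.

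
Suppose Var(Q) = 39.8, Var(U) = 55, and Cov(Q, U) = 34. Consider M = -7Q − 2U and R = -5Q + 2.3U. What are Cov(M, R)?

By bilinearity, Cov(M, R) = ac·Var(Q) + bd·Var(U) + (ad+bc)·Cov(Q, U), with a=-7, b=-2, c=-5, d=2.3.
ac·Var(Q) = (-7)·(-5)·39.8 = 1393
bd·Var(U) = (-2)·2.3·55 = -253
(ad+bc)·Cov(Q, U) = (-6.1)·34 = -207.4
Cov(M, R) = 1393 + (-253) + (-207.4) = 932.6.

Cov(M, R) = 932.6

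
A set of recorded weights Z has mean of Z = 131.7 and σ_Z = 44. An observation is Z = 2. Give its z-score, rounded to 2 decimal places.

z = (Z − mean of Z) / σ_Z = (2 − 131.7) / 44 ≈ -2.95.

z = -2.95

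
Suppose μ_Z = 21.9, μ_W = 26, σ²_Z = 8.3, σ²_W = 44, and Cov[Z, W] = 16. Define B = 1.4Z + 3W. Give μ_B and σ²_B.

μ_B = 1.4·μ_Z + 3·μ_W = 1.4·21.9 + 3·26 = 108.66.
σ²_B = a²·σ²_Z + b²·σ²_W + 2ab·Cov[Z, W] with a = 1.4, b = 3.
= 1.4²·8.3 + 3²·44 + 2·1.4·3·16
= 16.268 + 396 + 134.4 = 546.668.

μ_B = 108.66, σ²_B = 546.668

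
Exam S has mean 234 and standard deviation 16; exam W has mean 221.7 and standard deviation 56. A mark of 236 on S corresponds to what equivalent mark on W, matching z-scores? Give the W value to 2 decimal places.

W = 228.70

z = (236 − 234)/16 = 0.125.
W = 221.7 + z·56 = 221.7 + (236 − 234)·56/16 = 228.70.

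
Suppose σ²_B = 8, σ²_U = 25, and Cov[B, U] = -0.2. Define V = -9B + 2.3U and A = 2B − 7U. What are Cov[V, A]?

Cov[V, A] = -560.02

By bilinearity, Cov[V, A] = ac·σ²_B + bd·σ²_U + (ad+bc)·Cov[B, U], with a=-9, b=2.3, c=2, d=-7.
ac·σ²_B = (-9)·2·8 = -144
bd·σ²_U = 2.3·(-7)·25 = -402.5
(ad+bc)·Cov[B, U] = (67.6)·(-0.2) = -13.52
Cov[V, A] = -144 + (-402.5) + (-13.52) = -560.02.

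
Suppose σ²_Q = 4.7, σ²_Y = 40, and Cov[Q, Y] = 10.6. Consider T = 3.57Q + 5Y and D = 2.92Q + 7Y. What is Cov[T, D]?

Cov[T, D] = 1868.64868

By bilinearity, Cov[T, D] = ac·σ²_Q + bd·σ²_Y + (ad+bc)·Cov[Q, Y], with a=3.57, b=5, c=2.92, d=7.
ac·σ²_Q = 3.57·2.92·4.7 = 48.99468
bd·σ²_Y = 5·7·40 = 1400
(ad+bc)·Cov[Q, Y] = (39.59)·10.6 = 419.654
Cov[T, D] = 48.99468 + 1400 + 419.654 = 1868.64868.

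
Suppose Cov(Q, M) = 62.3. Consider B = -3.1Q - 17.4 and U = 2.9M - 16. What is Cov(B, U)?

Cov(B, U) = -560.077

Cov(B, U) = a·c·Cov(Q, M) = (-3.1)·2.9·62.3 = -560.077. Additive constants drop out.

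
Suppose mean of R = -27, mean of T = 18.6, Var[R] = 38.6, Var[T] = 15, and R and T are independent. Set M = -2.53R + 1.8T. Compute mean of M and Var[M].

mean of M = (-2.53)·mean of R + 1.8·mean of T = (-2.53)·(-27) + 1.8·18.6 = 101.79.
Var[M] = a²·Var[R] + b²·Var[T] + 2ab·Cov[R, T] with a = -2.53, b = 1.8.
Independence gives Cov[R, T] = 0.
= (-2.53)²·38.6 + 1.8²·15 + 2·(-2.53)·1.8·0
= 247.07474 + 48.6 + 0 = 295.67474.

mean of M = 101.79, Var[M] = 295.67474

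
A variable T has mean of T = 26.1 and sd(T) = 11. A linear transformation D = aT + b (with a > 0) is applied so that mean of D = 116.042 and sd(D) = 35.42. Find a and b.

a = 3.22, b = 32

sd(D) = a·sd(T) (a > 0), so a = 35.42/11 = 3.22.
mean of D = a·mean of T + b, so b = 116.042 − 3.22·26.1 = 32.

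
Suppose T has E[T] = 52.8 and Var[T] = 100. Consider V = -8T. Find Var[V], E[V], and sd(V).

V = -8T is linear with a = -8, b = 0.
Var[V] = a²·Var[T] = (-8)²·100 = 6400.
E[V] = a·E[T] + b = (-8)·52.8 = -422.4.
sd(T) = √100 = 10.
sd(V) = |a|·sd(T) = |-8|·10 = 80.

Var[V] = 6400, E[V] = -422.4, sd(V) = 80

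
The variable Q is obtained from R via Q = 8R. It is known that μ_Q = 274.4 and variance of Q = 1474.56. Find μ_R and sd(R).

μ_R = 34.3, sd(R) = 4.8

From Q = 8R: μ_Q = a·μ_R + b, so μ_R = (μ_Q − b)/a = (274.4 − 0)/8 = 34.3.
sd(Q) = √1474.56 = 38.4.
sd(Q) = |a|·sd(R), so sd(R) = 38.4/|8| = 4.8.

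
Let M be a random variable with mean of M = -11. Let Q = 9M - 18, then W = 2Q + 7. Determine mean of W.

mean of Q = 9·(-11) + (-18) = -117.
mean of W = 2·(-117) + 7 = -227.

mean of W = -227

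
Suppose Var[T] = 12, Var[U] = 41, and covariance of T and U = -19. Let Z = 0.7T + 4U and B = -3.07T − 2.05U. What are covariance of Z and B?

By bilinearity, covariance of Z and B = ac·Var[T] + bd·Var[U] + (ad+bc)·covariance of T and U, with a=0.7, b=4, c=-3.07, d=-2.05.
ac·Var[T] = 0.7·(-3.07)·12 = -25.788
bd·Var[U] = 4·(-2.05)·41 = -336.2
(ad+bc)·covariance of T and U = (-13.715)·(-19) = 260.585
covariance of Z and B = -25.788 + (-336.2) + 260.585 = -101.403.

covariance of Z and B = -101.403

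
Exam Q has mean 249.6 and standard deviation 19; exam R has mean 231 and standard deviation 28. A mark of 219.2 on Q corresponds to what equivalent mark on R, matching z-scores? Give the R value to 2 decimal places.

z = (219.2 − 249.6)/19 = -1.6.
R = 231 + z·28 = 231 + (219.2 − 249.6)·28/19 = 186.20.

R = 186.20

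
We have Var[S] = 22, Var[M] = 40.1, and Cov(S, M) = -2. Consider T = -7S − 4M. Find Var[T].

Var[T] = a²·Var[S] + b²·Var[M] + 2ab·Cov(S, M) with a = -7, b = -4.
= (-7)²·22 + (-4)²·40.1 + 2·(-7)·(-4)·(-2)
= 1078 + 641.6 + (-112) = 1607.6.

Var[T] = 1607.6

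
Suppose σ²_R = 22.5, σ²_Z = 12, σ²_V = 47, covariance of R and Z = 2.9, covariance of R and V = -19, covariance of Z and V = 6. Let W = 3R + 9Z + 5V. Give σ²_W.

σ²_W = a²·σ²_R + b²·σ²_Z + c²·σ²_V + 2ab·covariance of R and Z + 2ac·covariance of R and V + 2bc·covariance of Z and V, with a = 3, b = 9, c = 5.
= 202.5 + 972 + 1175 + 156.6 + (-570) + 540
= 2476.1.

σ²_W = 2476.1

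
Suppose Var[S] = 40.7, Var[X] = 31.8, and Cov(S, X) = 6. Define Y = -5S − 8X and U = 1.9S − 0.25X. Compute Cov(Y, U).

By bilinearity, Cov(Y, U) = ac·Var[S] + bd·Var[X] + (ad+bc)·Cov(S, X), with a=-5, b=-8, c=1.9, d=-0.25.
ac·Var[S] = (-5)·1.9·40.7 = -386.65
bd·Var[X] = (-8)·(-0.25)·31.8 = 63.6
(ad+bc)·Cov(S, X) = (-13.95)·6 = -83.7
Cov(Y, U) = -386.65 + 63.6 + (-83.7) = -406.75.

Cov(Y, U) = -406.75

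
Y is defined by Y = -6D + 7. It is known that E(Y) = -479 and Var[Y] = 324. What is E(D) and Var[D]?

E(D) = 81, Var[D] = 9

From Y = -6D + 7: E(Y) = a·E(D) + b, so E(D) = (E(Y) − b)/a = (-479 − 7)/(-6) = 81.
Var[Y] = a²·Var[D], so Var[D] = 324/(-6)² = 9.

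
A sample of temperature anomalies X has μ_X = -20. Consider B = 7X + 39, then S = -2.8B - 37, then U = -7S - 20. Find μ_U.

μ_U = -1740.6

μ_B = 7·(-20) + 39 = -101.
μ_S = (-2.8)·(-101) + (-37) = 245.8.
μ_U = (-7)·245.8 + (-20) = -1740.6.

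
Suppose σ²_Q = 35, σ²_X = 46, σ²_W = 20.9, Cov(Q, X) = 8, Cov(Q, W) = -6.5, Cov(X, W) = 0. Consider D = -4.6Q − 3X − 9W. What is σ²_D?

σ²_D = a²·σ²_Q + b²·σ²_X + c²·σ²_W + 2ab·Cov(Q, X) + 2ac·Cov(Q, W) + 2bc·Cov(X, W), with a = -4.6, b = -3, c = -9.
= 740.6 + 414 + 1692.9 + 220.8 + (-538.2) + 0
= 2530.1.

σ²_D = 2530.1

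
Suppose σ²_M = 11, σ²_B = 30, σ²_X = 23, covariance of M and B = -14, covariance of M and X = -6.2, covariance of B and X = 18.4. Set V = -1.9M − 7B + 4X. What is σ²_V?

σ²_V = a²·σ²_M + b²·σ²_B + c²·σ²_X + 2ab·covariance of M and B + 2ac·covariance of M and X + 2bc·covariance of B and X, with a = -1.9, b = -7, c = 4.
= 39.71 + 1470 + 368 + (-372.4) + 94.24 + (-1030.4)
= 569.15.

σ²_V = 569.15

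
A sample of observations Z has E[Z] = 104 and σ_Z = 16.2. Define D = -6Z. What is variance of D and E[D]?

variance of D = 9447.84, E[D] = -624

D = -6Z is linear with a = -6, b = 0.
variance of Z = 16.2² = 262.44.
variance of D = a²·variance of Z = (-6)²·262.44 = 9447.84.
E[D] = a·E[Z] + b = (-6)·104 = -624.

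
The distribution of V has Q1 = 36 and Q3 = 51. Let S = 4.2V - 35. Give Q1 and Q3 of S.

Q1(S) = 116.2, Q3(S) = 179.2

a = 4.2 > 0: Q1(S) = a·Q1(V)+b = 116.2, Q3(S) = a·Q3(V)+b = 179.2.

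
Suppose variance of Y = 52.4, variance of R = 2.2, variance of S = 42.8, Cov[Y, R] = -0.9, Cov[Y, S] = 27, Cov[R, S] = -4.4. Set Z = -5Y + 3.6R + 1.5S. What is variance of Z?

variance of Z = 1014.692

variance of Z = a²·variance of Y + b²·variance of R + c²·variance of S + 2ab·Cov[Y, R] + 2ac·Cov[Y, S] + 2bc·Cov[R, S], with a = -5, b = 3.6, c = 1.5.
= 1310 + 28.512 + 96.3 + 32.4 + (-405) + (-47.52)
= 1014.692.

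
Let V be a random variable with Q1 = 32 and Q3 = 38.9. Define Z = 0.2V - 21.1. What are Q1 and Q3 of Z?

a = 0.2 > 0: Q1(Z) = a·Q1(V)+b = -14.7, Q3(Z) = a·Q3(V)+b = -13.32.

Q1(Z) = -14.7, Q3(Z) = -13.32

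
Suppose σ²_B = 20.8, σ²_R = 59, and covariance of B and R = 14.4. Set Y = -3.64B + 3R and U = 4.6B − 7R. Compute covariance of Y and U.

covariance of Y and U = -1021.6432

By bilinearity, covariance of Y and U = ac·σ²_B + bd·σ²_R + (ad+bc)·covariance of B and R, with a=-3.64, b=3, c=4.6, d=-7.
ac·σ²_B = (-3.64)·4.6·20.8 = -348.2752
bd·σ²_R = 3·(-7)·59 = -1239
(ad+bc)·covariance of B and R = (39.28)·14.4 = 565.632
covariance of Y and U = -348.2752 + (-1239) + 565.632 = -1021.6432.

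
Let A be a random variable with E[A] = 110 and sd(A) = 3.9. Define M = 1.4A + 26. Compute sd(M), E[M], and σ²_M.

M = 1.4A + 26 is linear with a = 1.4, b = 26.
sd(M) = |a|·sd(A) = |1.4|·3.9 = 5.46.
E[M] = a·E[A] + b = 1.4·110 + 26 = 180.
σ²_A = 3.9² = 15.21.
σ²_M = a²·σ²_A = 1.4²·15.21 = 29.8116 (the additive constant 26 does not affect variance).

sd(M) = 5.46, E[M] = 180, σ²_M = 29.8116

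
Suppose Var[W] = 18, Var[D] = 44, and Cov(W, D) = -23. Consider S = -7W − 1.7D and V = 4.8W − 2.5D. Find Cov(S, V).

Cov(S, V) = -632.62

By bilinearity, Cov(S, V) = ac·Var[W] + bd·Var[D] + (ad+bc)·Cov(W, D), with a=-7, b=-1.7, c=4.8, d=-2.5.
ac·Var[W] = (-7)·4.8·18 = -604.8
bd·Var[D] = (-1.7)·(-2.5)·44 = 187
(ad+bc)·Cov(W, D) = (9.34)·(-23) = -214.82
Cov(S, V) = -604.8 + 187 + (-214.82) = -632.62.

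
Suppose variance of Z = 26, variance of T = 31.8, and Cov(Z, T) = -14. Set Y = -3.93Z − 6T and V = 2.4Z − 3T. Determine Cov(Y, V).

Cov(Y, V) = 363.708

By bilinearity, Cov(Y, V) = ac·variance of Z + bd·variance of T + (ad+bc)·Cov(Z, T), with a=-3.93, b=-6, c=2.4, d=-3.
ac·variance of Z = (-3.93)·2.4·26 = -245.232
bd·variance of T = (-6)·(-3)·31.8 = 572.4
(ad+bc)·Cov(Z, T) = (-2.61)·(-14) = 36.54
Cov(Y, V) = -245.232 + 572.4 + 36.54 = 363.708.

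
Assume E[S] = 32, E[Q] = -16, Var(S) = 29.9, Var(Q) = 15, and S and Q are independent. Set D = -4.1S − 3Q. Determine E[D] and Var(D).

E[D] = (-4.1)·E[S] + (-3)·E[Q] = (-4.1)·32 + (-3)·(-16) = -83.2.
Var(D) = a²·Var(S) + b²·Var(Q) + 2ab·Cov(S, Q) with a = -4.1, b = -3.
Independence gives Cov(S, Q) = 0.
= (-4.1)²·29.9 + (-3)²·15 + 2·(-4.1)·(-3)·0
= 502.619 + 135 + 0 = 637.619.

E[D] = -83.2, Var(D) = 637.619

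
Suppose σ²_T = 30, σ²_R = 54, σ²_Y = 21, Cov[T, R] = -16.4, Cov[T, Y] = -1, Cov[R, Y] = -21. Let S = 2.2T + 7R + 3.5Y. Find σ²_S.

σ²_S = 1498.93

σ²_S = a²·σ²_T + b²·σ²_R + c²·σ²_Y + 2ab·Cov[T, R] + 2ac·Cov[T, Y] + 2bc·Cov[R, Y], with a = 2.2, b = 7, c = 3.5.
= 145.2 + 2646 + 257.25 + (-505.12) + (-15.4) + (-1029)
= 1498.93.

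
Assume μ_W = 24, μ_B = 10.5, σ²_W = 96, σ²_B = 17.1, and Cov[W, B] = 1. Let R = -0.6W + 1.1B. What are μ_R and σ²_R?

μ_R = (-0.6)·μ_W + 1.1·μ_B = (-0.6)·24 + 1.1·10.5 = -2.85.
σ²_R = a²·σ²_W + b²·σ²_B + 2ab·Cov[W, B] with a = -0.6, b = 1.1.
= (-0.6)²·96 + 1.1²·17.1 + 2·(-0.6)·1.1·1
= 34.56 + 20.691 + (-1.32) = 53.931.

μ_R = -2.85, σ²_R = 53.931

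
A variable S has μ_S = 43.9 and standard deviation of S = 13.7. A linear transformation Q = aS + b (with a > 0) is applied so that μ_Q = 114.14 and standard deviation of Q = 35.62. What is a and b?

standard deviation of Q = a·standard deviation of S (a > 0), so a = 35.62/13.7 = 2.6.
μ_Q = a·μ_S + b, so b = 114.14 − 2.6·43.9 = 0.

a = 2.6, b = 0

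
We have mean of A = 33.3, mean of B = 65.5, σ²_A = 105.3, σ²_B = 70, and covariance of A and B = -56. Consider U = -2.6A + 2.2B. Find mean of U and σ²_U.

mean of U = 57.52, σ²_U = 1691.268

mean of U = (-2.6)·mean of A + 2.2·mean of B = (-2.6)·33.3 + 2.2·65.5 = 57.52.
σ²_U = a²·σ²_A + b²·σ²_B + 2ab·covariance of A and B with a = -2.6, b = 2.2.
= (-2.6)²·105.3 + 2.2²·70 + 2·(-2.6)·2.2·(-56)
= 711.828 + 338.8 + 640.64 = 1691.268.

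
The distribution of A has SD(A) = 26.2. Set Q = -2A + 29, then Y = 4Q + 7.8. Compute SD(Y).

SD(Y) = 209.6

SD(Q) = |-2|·26.2 = 52.4.
SD(Y) = |4|·52.4 = 209.6.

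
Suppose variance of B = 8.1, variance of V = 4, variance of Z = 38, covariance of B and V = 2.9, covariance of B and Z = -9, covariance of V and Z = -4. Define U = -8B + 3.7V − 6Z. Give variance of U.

variance of U = 1083.08

variance of U = a²·variance of B + b²·variance of V + c²·variance of Z + 2ab·covariance of B and V + 2ac·covariance of B and Z + 2bc·covariance of V and Z, with a = -8, b = 3.7, c = -6.
= 518.4 + 54.76 + 1368 + (-171.68) + (-864) + 177.6
= 1083.08.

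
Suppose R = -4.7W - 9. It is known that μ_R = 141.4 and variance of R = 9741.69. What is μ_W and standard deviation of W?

μ_W = -32, standard deviation of W = 21

From R = -4.7W - 9: μ_R = a·μ_W + b, so μ_W = (μ_R − b)/a = (141.4 − (-9))/(-4.7) = -32.
standard deviation of R = √9741.69 = 98.7.
standard deviation of R = |a|·standard deviation of W, so standard deviation of W = 98.7/|-4.7| = 21.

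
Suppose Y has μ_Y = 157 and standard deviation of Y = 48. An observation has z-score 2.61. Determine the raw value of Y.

Y = μ_Y + z·standard deviation of Y = 157 + 2.61·48 = 282.28.

Y = 282.28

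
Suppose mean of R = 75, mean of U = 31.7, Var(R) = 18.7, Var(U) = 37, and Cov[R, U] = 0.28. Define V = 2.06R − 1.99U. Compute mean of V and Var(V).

mean of V = 91.417, Var(V) = 223.583356

mean of V = 2.06·mean of R + (-1.99)·mean of U = 2.06·75 + (-1.99)·31.7 = 91.417.
Var(V) = a²·Var(R) + b²·Var(U) + 2ab·Cov[R, U] with a = 2.06, b = -1.99.
= 2.06²·18.7 + (-1.99)²·37 + 2·2.06·(-1.99)·0.28
= 79.35532 + 146.5237 + (-2.295664) = 223.583356.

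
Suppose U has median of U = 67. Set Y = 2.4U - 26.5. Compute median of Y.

A linear map preserves order up to sign, so median of Y = a·median of U + b = 2.4·67 + (-26.5) = 134.3.

median of Y = 134.3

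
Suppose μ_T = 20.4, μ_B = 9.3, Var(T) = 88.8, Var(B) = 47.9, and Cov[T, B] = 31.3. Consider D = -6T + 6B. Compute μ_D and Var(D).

μ_D = -66.6, Var(D) = 2667.6

μ_D = (-6)·μ_T + 6·μ_B = (-6)·20.4 + 6·9.3 = -66.6.
Var(D) = a²·Var(T) + b²·Var(B) + 2ab·Cov[T, B] with a = -6, b = 6.
= (-6)²·88.8 + 6²·47.9 + 2·(-6)·6·31.3
= 3196.8 + 1724.4 + (-2253.6) = 2667.6.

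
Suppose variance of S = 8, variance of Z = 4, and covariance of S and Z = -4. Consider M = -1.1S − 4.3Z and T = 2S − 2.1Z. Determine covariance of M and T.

By bilinearity, covariance of M and T = ac·variance of S + bd·variance of Z + (ad+bc)·covariance of S and Z, with a=-1.1, b=-4.3, c=2, d=-2.1.
ac·variance of S = (-1.1)·2·8 = -17.6
bd·variance of Z = (-4.3)·(-2.1)·4 = 36.12
(ad+bc)·covariance of S and Z = (-6.29)·(-4) = 25.16
covariance of M and T = -17.6 + 36.12 + 25.16 = 43.68.

covariance of M and T = 43.68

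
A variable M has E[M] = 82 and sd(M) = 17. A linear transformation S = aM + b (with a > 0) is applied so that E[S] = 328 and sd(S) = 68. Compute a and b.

a = 4, b = 0

sd(S) = a·sd(M) (a > 0), so a = 68/17 = 4.
E[S] = a·E[M] + b, so b = 328 − 4·82 = 0.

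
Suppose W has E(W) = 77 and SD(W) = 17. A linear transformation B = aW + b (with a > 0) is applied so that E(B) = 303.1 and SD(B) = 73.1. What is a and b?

SD(B) = a·SD(W) (a > 0), so a = 73.1/17 = 4.3.
E(B) = a·E(W) + b, so b = 303.1 − 4.3·77 = -28.

a = 4.3, b = -28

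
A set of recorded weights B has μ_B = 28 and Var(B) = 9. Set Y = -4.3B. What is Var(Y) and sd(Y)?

Y = -4.3B is linear with a = -4.3, b = 0.
Var(Y) = a²·Var(B) = (-4.3)²·9 = 166.41.
sd(B) = √9 = 3.
sd(Y) = |a|·sd(B) = |-4.3|·3 = 12.9.

Var(Y) = 166.41, sd(Y) = 12.9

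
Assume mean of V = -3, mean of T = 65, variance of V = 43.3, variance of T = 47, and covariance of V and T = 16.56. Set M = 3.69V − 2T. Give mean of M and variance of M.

mean of M = 3.69·mean of V + (-2)·mean of T = 3.69·(-3) + (-2)·65 = -141.07.
variance of M = a²·variance of V + b²·variance of T + 2ab·covariance of V and T with a = 3.69, b = -2.
= 3.69²·43.3 + (-2)²·47 + 2·3.69·(-2)·16.56
= 589.57713 + 188 + (-244.4256) = 533.15153.

mean of M = -141.07, variance of M = 533.15153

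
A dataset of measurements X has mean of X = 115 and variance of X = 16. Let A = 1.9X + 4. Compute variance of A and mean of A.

A = 1.9X + 4 is linear with a = 1.9, b = 4.
variance of A = a²·variance of X = 1.9²·16 = 57.76 (the additive constant 4 does not affect variance).
mean of A = a·mean of X + b = 1.9·115 + 4 = 222.5.

variance of A = 57.76, mean of A = 222.5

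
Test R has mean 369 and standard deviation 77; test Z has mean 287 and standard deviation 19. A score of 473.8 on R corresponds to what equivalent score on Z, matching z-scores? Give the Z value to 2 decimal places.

z = (473.8 − 369)/77 ≈ 1.361.
Z = 287 + z·19 = 287 + (473.8 − 369)·19/77 ≈ 312.86.

Z = 312.86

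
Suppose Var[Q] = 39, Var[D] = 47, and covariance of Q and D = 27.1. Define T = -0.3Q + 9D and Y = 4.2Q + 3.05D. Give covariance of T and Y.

By bilinearity, covariance of T and Y = ac·Var[Q] + bd·Var[D] + (ad+bc)·covariance of Q and D, with a=-0.3, b=9, c=4.2, d=3.05.
ac·Var[Q] = (-0.3)·4.2·39 = -49.14
bd·Var[D] = 9·3.05·47 = 1290.15
(ad+bc)·covariance of Q and D = (36.885)·27.1 = 999.5835
covariance of T and Y = -49.14 + 1290.15 + 999.5835 = 2240.5935.

covariance of T and Y = 2240.5935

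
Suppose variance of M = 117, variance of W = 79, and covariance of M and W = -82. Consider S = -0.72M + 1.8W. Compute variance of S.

variance of S = 529.1568

variance of S = a²·variance of M + b²·variance of W + 2ab·covariance of M and W with a = -0.72, b = 1.8.
= (-0.72)²·117 + 1.8²·79 + 2·(-0.72)·1.8·(-82)
= 60.6528 + 255.96 + 212.544 = 529.1568.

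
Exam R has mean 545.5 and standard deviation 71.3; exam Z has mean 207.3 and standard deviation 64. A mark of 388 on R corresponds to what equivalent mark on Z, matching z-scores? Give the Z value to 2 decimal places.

Z = 65.93

z = (388 − 545.5)/71.3 ≈ -2.209.
Z = 207.3 + z·64 = 207.3 + (388 − 545.5)·64/71.3 ≈ 65.93.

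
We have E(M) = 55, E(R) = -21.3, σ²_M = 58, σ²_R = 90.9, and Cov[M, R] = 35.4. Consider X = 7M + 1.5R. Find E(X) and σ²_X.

E(X) = 7·E(M) + 1.5·E(R) = 7·55 + 1.5·(-21.3) = 353.05.
σ²_X = a²·σ²_M + b²·σ²_R + 2ab·Cov[M, R] with a = 7, b = 1.5.
= 7²·58 + 1.5²·90.9 + 2·7·1.5·35.4
= 2842 + 204.525 + 743.4 = 3789.925.

E(X) = 353.05, σ²_X = 3789.925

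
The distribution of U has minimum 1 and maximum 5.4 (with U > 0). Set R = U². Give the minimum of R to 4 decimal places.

min(R) = 1

U² is increasing on this domain, so min(R) comes from min(U) = 1: min(R) = square(1) = 1.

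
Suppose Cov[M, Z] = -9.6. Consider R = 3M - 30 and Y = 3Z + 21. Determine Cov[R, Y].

Cov[R, Y] = a·c·Cov[M, Z] = 3·3·(-9.6) = -86.4. Additive constants drop out.

Cov[R, Y] = -86.4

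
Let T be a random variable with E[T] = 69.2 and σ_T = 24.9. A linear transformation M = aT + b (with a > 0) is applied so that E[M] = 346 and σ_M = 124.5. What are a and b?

a = 5, b = 0

σ_M = a·σ_T (a > 0), so a = 124.5/24.9 = 5.
E[M] = a·E[T] + b, so b = 346 − 5·69.2 = 0.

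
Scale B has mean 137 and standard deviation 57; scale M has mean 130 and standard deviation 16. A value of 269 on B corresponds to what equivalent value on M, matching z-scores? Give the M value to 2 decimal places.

z = (269 − 137)/57 ≈ 2.3158.
M = 130 + z·16 = 130 + (269 − 137)·16/57 ≈ 167.05.

M = 167.05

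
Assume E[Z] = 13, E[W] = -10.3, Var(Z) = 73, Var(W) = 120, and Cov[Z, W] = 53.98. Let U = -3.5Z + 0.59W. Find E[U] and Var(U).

E[U] = (-3.5)·E[Z] + 0.59·E[W] = (-3.5)·13 + 0.59·(-10.3) = -51.577.
Var(U) = a²·Var(Z) + b²·Var(W) + 2ab·Cov[Z, W] with a = -3.5, b = 0.59.
= (-3.5)²·73 + 0.59²·120 + 2·(-3.5)·0.59·53.98
= 894.25 + 41.772 + (-222.9374) = 713.0846.

E[U] = -51.577, Var(U) = 713.0846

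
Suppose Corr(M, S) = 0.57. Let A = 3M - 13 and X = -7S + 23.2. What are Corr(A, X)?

Corr(A, X) = -0.57

Linear rescalings preserve |correlation|; the slopes 3 and -7 have opposite signs, so the correlation flips sign: Corr(A, X) = −Corr(M, S) = -0.57.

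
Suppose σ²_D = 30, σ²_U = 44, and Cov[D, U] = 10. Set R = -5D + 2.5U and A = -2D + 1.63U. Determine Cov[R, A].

By bilinearity, Cov[R, A] = ac·σ²_D + bd·σ²_U + (ad+bc)·Cov[D, U], with a=-5, b=2.5, c=-2, d=1.63.
ac·σ²_D = (-5)·(-2)·30 = 300
bd·σ²_U = 2.5·1.63·44 = 179.3
(ad+bc)·Cov[D, U] = (-13.15)·10 = -131.5
Cov[R, A] = 300 + 179.3 + (-131.5) = 347.8.

Cov[R, A] = 347.8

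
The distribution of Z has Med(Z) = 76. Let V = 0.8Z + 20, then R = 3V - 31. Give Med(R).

Med(V) = 0.8·76 + 20 = 80.8.
Med(R) = 3·80.8 + (-31) = 211.4.

Med(R) = 211.4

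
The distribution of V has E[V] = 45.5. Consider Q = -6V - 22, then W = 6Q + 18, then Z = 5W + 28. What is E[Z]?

E[Z] = -8732

E[Q] = (-6)·45.5 + (-22) = -295.
E[W] = 6·(-295) + 18 = -1752.
E[Z] = 5·(-1752) + 28 = -8732.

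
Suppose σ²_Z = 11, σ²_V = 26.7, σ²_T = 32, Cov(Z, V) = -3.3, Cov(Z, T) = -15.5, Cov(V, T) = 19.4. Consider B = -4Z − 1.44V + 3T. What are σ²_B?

σ²_B = a²·σ²_Z + b²·σ²_V + c²·σ²_T + 2ab·Cov(Z, V) + 2ac·Cov(Z, T) + 2bc·Cov(V, T), with a = -4, b = -1.44, c = 3.
= 176 + 55.36512 + 288 + (-38.016) + 372 + (-167.616)
= 685.73312.

σ²_B = 685.73312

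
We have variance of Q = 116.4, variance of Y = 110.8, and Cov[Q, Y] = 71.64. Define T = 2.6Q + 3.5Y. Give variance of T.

variance of T = a²·variance of Q + b²·variance of Y + 2ab·Cov[Q, Y] with a = 2.6, b = 3.5.
= 2.6²·116.4 + 3.5²·110.8 + 2·2.6·3.5·71.64
= 786.864 + 1357.3 + 1303.848 = 3448.012.

variance of T = 3448.012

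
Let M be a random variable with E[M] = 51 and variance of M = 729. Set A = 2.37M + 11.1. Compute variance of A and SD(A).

A = 2.37M + 11.1 is linear with a = 2.37, b = 11.1.
variance of A = a²·variance of M = 2.37²·729 = 4094.7201 (the additive constant 11.1 does not affect variance).
SD(M) = √729 = 27.
SD(A) = |a|·SD(M) = |2.37|·27 = 63.99.

variance of A = 4094.7201, SD(A) = 63.99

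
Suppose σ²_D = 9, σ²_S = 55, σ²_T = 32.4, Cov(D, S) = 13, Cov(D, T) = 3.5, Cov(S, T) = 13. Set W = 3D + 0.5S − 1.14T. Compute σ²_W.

σ²_W = a²·σ²_D + b²·σ²_S + c²·σ²_T + 2ab·Cov(D, S) + 2ac·Cov(D, T) + 2bc·Cov(S, T), with a = 3, b = 0.5, c = -1.14.
= 81 + 13.75 + 42.10704 + 39 + (-23.94) + (-14.82)
= 137.09704.

σ²_W = 137.09704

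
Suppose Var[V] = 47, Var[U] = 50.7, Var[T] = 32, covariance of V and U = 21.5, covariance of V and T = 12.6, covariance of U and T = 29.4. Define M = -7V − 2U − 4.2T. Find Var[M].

Var[M] = 4907.08

Var[M] = a²·Var[V] + b²·Var[U] + c²·Var[T] + 2ab·covariance of V and U + 2ac·covariance of V and T + 2bc·covariance of U and T, with a = -7, b = -2, c = -4.2.
= 2303 + 202.8 + 564.48 + 602 + 740.88 + 493.92
= 4907.08.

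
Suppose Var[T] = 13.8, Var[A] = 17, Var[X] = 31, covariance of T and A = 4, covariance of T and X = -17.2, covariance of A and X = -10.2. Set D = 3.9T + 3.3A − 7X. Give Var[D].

Var[D] = 3427.348

Var[D] = a²·Var[T] + b²·Var[A] + c²·Var[X] + 2ab·covariance of T and A + 2ac·covariance of T and X + 2bc·covariance of A and X, with a = 3.9, b = 3.3, c = -7.
= 209.898 + 185.13 + 1519 + 102.96 + 939.12 + 471.24
= 3427.348.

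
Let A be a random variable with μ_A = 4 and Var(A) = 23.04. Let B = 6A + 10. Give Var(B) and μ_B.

B = 6A + 10 is linear with a = 6, b = 10.
Var(B) = a²·Var(A) = 6²·23.04 = 829.44 (the additive constant 10 does not affect variance).
μ_B = a·μ_A + b = 6·4 + 10 = 34.

Var(B) = 829.44, μ_B = 34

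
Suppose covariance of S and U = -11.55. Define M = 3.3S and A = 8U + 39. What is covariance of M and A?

covariance of M and A = -304.92

covariance of M and A = a·c·covariance of S and U = 3.3·8·(-11.55) = -304.92. Additive constants drop out.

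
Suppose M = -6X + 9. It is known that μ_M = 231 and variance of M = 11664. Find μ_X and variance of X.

μ_X = -37, variance of X = 324

From M = -6X + 9: μ_M = a·μ_X + b, so μ_X = (μ_M − b)/a = (231 − 9)/(-6) = -37.
variance of M = a²·variance of X, so variance of X = 11664/(-6)² = 324.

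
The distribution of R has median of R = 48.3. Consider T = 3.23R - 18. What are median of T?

A linear map preserves order up to sign, so median of T = a·median of R + b = 3.23·48.3 + (-18) = 138.009.

median of T = 138.009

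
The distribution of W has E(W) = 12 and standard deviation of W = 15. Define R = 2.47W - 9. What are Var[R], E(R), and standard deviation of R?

Var[R] = 1372.7025, E(R) = 20.64, standard deviation of R = 37.05

R = 2.47W - 9 is linear with a = 2.47, b = -9.
Var[W] = 15² = 225.
Var[R] = a²·Var[W] = 2.47²·225 = 1372.7025 (the additive constant -9 does not affect variance).
E(R) = a·E(W) + b = 2.47·12 + (-9) = 20.64.
standard deviation of R = |a|·standard deviation of W = |2.47|·15 = 37.05.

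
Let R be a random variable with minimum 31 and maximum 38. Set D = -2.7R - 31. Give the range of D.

Range(D) = 18.9

Range of R = 38 − 31 = 7.
Range(D) = |a|·Range(R) = |-2.7|·7 = 18.9.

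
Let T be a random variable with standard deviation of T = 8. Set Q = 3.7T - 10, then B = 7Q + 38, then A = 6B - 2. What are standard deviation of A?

standard deviation of Q = |3.7|·8 = 29.6.
standard deviation of B = |7|·29.6 = 207.2.
standard deviation of A = |6|·207.2 = 1243.2.

standard deviation of A = 1243.2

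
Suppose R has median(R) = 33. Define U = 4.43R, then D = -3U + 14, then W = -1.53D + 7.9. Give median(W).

median(W) = 657.4921

median(U) = 4.43·33 = 146.19.
median(D) = (-3)·146.19 + 14 = -424.57.
median(W) = (-1.53)·(-424.57) + 7.9 = 657.4921.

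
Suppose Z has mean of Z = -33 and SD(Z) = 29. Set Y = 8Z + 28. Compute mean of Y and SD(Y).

mean of Y = -236, SD(Y) = 232

Y = 8Z + 28 is linear with a = 8, b = 28.
mean of Y = a·mean of Z + b = 8·(-33) + 28 = -236.
SD(Y) = |a|·SD(Z) = |8|·29 = 232.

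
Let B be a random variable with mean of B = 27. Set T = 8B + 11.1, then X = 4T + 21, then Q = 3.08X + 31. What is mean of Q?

mean of T = 8·27 + 11.1 = 227.1.
mean of X = 4·227.1 + 21 = 929.4.
mean of Q = 3.08·929.4 + 31 = 2893.552.

mean of Q = 2893.552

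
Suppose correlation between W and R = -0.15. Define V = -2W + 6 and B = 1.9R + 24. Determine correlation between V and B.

correlation between V and B = 0.15

Linear rescalings preserve |correlation|; the slopes -2 and 1.9 have opposite signs, so the correlation flips sign: correlation between V and B = −correlation between W and R = 0.15.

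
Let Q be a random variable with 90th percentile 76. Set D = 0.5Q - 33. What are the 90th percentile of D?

90th percentile of D = 5

Since a = 0.5 > 0 the transformation is increasing, so the 90th percentile of D = a·(P_{90} of Q) + b = 0.5·76 + (-33) = 5.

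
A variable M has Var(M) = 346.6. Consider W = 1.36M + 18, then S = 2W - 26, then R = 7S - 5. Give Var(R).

Var(W) = 1.36²·346.6 = 641.07136.
Var(S) = 2²·641.07136 = 2564.28544.
Var(R) = 7²·2564.28544 = 125649.98656.

Var(R) = 125649.98656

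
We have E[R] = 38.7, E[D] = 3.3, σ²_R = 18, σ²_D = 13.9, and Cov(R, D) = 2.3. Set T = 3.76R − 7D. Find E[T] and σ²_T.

E[T] = 122.412, σ²_T = 814.5048

E[T] = 3.76·E[R] + (-7)·E[D] = 3.76·38.7 + (-7)·3.3 = 122.412.
σ²_T = a²·σ²_R + b²·σ²_D + 2ab·Cov(R, D) with a = 3.76, b = -7.
= 3.76²·18 + (-7)²·13.9 + 2·3.76·(-7)·2.3
= 254.4768 + 681.1 + (-121.072) = 814.5048.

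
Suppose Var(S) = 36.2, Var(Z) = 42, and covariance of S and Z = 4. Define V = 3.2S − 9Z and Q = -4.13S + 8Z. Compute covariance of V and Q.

covariance of V and Q = -3251.3392

By bilinearity, covariance of V and Q = ac·Var(S) + bd·Var(Z) + (ad+bc)·covariance of S and Z, with a=3.2, b=-9, c=-4.13, d=8.
ac·Var(S) = 3.2·(-4.13)·36.2 = -478.4192
bd·Var(Z) = (-9)·8·42 = -3024
(ad+bc)·covariance of S and Z = (62.77)·4 = 251.08
covariance of V and Q = -478.4192 + (-3024) + 251.08 = -3251.3392.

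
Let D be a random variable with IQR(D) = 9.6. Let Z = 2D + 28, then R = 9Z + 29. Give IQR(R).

IQR(R) = 172.8

IQR(Z) = |2|·9.6 = 19.2.
IQR(R) = |9|·19.2 = 172.8.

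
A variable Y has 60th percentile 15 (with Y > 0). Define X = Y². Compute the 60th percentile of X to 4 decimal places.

Y² is increasing, so P_{60}(X) = g(P_{60}(Y)) = 225.

60th percentile of X = 225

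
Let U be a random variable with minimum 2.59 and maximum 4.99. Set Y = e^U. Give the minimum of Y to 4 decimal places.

e^U is increasing on this domain, so min(Y) comes from min(U) = 2.59: min(Y) = exp(2.59) ≈ 13.3298.

min(Y) = 13.3298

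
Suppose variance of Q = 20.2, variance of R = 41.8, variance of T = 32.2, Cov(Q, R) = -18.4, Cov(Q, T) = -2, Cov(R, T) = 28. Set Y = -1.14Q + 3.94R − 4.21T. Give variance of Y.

variance of Y = 463.0533

variance of Y = a²·variance of Q + b²·variance of R + c²·variance of T + 2ab·Cov(Q, R) + 2ac·Cov(Q, T) + 2bc·Cov(R, T), with a = -1.14, b = 3.94, c = -4.21.
= 26.25192 + 648.88648 + 570.71602 + 165.29088 + (-19.1976) + (-928.8944)
= 463.0533.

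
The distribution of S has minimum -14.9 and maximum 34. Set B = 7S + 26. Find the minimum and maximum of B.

a = 7 > 0, so min(B) = a·min(S)+b = 7·(-14.9) + 26 = -78.3 and max(B) = 7·34 + 26 = 264.

min(B) = -78.3, max(B) = 264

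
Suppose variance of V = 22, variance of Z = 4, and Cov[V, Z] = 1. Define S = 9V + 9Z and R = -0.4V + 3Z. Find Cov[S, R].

By bilinearity, Cov[S, R] = ac·variance of V + bd·variance of Z + (ad+bc)·Cov[V, Z], with a=9, b=9, c=-0.4, d=3.
ac·variance of V = 9·(-0.4)·22 = -79.2
bd·variance of Z = 9·3·4 = 108
(ad+bc)·Cov[V, Z] = (23.4)·1 = 23.4
Cov[S, R] = -79.2 + 108 + 23.4 = 52.2.

Cov[S, R] = 52.2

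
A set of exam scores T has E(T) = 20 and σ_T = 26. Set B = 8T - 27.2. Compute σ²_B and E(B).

B = 8T - 27.2 is linear with a = 8, b = -27.2.
σ²_T = 26² = 676.
σ²_B = a²·σ²_T = 8²·676 = 43264 (the additive constant -27.2 does not affect variance).
E(B) = a·E(T) + b = 8·20 + (-27.2) = 132.8.

σ²_B = 43264, E(B) = 132.8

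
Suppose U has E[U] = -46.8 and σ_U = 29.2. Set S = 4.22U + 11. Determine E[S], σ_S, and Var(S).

E[S] = -186.496, σ_S = 123.224, Var(S) = 15184.154176

S = 4.22U + 11 is linear with a = 4.22, b = 11.
E[S] = a·E[U] + b = 4.22·(-46.8) + 11 = -186.496.
σ_S = |a|·σ_U = |4.22|·29.2 = 123.224.
Var(U) = 29.2² = 852.64.
Var(S) = a²·Var(U) = 4.22²·852.64 = 15184.154176 (the additive constant 11 does not affect variance).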